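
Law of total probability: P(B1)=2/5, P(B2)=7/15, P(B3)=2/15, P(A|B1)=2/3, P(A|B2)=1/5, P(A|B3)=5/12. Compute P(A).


P(A) = P(A|B1)P(B1) + P(A|B2)P(B2) + P(A|B3)P(B3)
= 2/3*2/5 + 1/5*7/15 + 5/12*2/15
= 4/15 + 7/75 + 1/18 = 187/450

187/450


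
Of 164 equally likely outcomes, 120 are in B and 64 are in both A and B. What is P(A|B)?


P(A|B) = P(A∩B)/P(B) = (64/164)/(120/164) = 64/120 = 8/15

8/15


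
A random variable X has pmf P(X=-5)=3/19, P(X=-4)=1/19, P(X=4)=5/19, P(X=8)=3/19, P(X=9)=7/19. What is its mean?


E[X] = sum(x * P(x))
= -5*3/19 - 4*1/19 + 4*5/19 + 8*3/19 + 9*7/19
= 88/19

88/19


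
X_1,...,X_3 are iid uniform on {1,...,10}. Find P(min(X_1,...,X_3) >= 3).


P(min >= 3) = P(all X_i >= 3) = (P(X_1 >= 3))^3
= (8/10)^3 = (4/5)^3 = 64/125

64/125


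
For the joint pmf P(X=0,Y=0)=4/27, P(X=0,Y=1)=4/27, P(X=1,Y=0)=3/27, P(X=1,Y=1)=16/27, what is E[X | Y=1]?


P(Y=1) = 20/27
E[X|Y=1] = (0*4 + 1*16)/20 = 16/20 = 4/5

4/5


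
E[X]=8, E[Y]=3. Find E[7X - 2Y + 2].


E[7X - 2Y + 2] = 7*E[X] - 2*E[Y] + 2
= (7)*(8) + (-2)*(3) + (2)
= 56 - 6 + 2 = 52

52


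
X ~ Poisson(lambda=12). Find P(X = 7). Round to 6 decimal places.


P(X=7) = e^(-12) * 12^7 / 7!
≈ 0.000006144212353 * 35831808 / 5040
≈ 0.043682

0.043682


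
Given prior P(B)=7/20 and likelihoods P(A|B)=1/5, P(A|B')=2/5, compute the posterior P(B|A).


P(A) = P(A|B)P(B) + P(A|B')P(B') = 1/5*7/20 + 2/5*13/20 = 33/100
P(B|A) = P(A|B)P(B)/P(A) = (7/100)/(33/100) = 7/33

7/33


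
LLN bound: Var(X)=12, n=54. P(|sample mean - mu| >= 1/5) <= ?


Var(Xbar) = Var(X)/n = 12/54
Chebyshev: P(|Xbar-mu| >= 1/5) <= Var(Xbar)/(1/5)^2 = (2/9)/(1/25) = 50/9
Bound exceeds 1, so trivial bound: 1

1


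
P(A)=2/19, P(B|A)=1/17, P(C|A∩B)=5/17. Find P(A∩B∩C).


P(A∩B∩C) = P(A) * P(B|A) * P(C|A∩B)
= 2/19 * 1/17 * 5/17
= 2/323 * 5/17 = 10/5491

10/5491


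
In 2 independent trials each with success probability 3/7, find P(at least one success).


P(at least one) = 1 - P(none)
P(none) = (1 - 3/7)^2 = (4/7)^2 = 16/49
P(at least one) = 1 - 16/49 = 33/49

33/49


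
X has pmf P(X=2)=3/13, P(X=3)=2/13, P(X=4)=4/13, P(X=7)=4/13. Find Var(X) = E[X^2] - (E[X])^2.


E[X] = 56/13, E[X^2] = 290/13
Var(X) = E[X^2] - (E[X])^2 = 290/13 - (56/13)^2 = 634/169

634/169


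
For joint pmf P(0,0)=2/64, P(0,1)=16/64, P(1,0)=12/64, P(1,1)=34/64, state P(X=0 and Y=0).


Read from table: P(X=0, Y=0) = 2/64 = 1/32

1/32


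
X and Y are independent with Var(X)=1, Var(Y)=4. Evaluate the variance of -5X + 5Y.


Independence => Cov(X,Y)=0
Var(-5X + 5Y) = (-5)^2*Var(X) + 5^2*Var(Y)
= 25*1 + 25*4 = 125

125


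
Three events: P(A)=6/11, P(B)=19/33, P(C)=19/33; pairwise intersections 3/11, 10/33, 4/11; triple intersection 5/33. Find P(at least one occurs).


P(A∪B∪C) = P(A)+P(B)+P(C) - P(AB)-P(AC)-P(BC) + P(ABC)
= 6/11+19/33+19/33 - 3/11-10/33-4/11 + 5/33
= 10/11

10/11


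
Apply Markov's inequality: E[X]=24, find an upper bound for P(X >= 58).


Markov: P(X >= a) <= E[X]/a
P(X >= 58) <= 24/58 = 12/29

12/29


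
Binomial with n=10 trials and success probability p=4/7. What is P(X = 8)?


P(X=8) = C(10,8) * p^8 * (1-p)^2
= 45 * 65536/5764801 * 9/49
= 26542080/282475249

26542080/282475249


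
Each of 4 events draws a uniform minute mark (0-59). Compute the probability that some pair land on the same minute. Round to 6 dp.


P(all different) = prod((60-i)/60 for i=0..3) = 0.903028
P(at least one match) = 1 - 0.903028 = 0.096972

0.096972


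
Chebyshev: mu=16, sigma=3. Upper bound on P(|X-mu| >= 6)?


k = 6/3 = 2
Chebyshev: P(|X-mu| >= k*sigma) <= 1/k^2 = 1/2^2 = 1/4

1/4


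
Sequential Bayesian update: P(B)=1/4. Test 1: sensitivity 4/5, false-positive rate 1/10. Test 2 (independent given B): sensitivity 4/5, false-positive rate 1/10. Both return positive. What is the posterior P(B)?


After test 1: P(+) = 4/5*1/4 + 1/10*3/4 = 11/40
P(B|+) = (1/5)/(11/40) = 8/11
After test 2 (use post1 as new prior): P(+) = 4/5*8/11 + 1/10*3/11 = 67/110
P(B|+,+) = (32/55)/(67/110) = 64/67

64/67


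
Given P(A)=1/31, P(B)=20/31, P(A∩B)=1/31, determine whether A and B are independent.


P(A)*P(B) = 1/31*20/31 = 20/961
P(A∩B) = 1/31 != 20/961, so not independent

No, A and B are not independent


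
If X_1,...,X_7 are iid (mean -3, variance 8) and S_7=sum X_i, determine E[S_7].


E[S_n] = n*E[X_1] = 7*-3 = -21

-21


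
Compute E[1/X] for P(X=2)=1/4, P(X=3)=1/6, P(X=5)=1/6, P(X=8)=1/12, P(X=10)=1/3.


E[1/X] = sum(g(x)*P(x))
= 1/2*1/4 + 1/3*1/6 + 1/5*1/6 + 1/8*1/12 + 1/10*1/3
= 371/1440

371/1440


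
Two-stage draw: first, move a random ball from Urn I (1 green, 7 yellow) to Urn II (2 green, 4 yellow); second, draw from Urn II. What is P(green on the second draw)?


P(transfer green) = 1/8; P(transfer yellow) = 7/8
If green transferred: Urn II has 3 green of 7, so P(green|green moved) = 3/7
If yellow transferred: Urn II has 2 green of 7, so P(green|yellow moved) = 2/7
By total probability: P(green) = 1/8*3/7 + 7/8*2/7 = 17/56

17/56


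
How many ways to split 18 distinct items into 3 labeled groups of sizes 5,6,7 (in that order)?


18! = 6402373705728000
Denominator: 5!=120 * 6!=720 * 7!=5040
Coefficient = 6402373705728000 / 435456000 = 14702688

14702688


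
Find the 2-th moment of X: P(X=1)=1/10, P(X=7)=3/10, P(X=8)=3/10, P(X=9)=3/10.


E[X^2] = sum(x^2 * P(x))
= 1*1/10 + 49*3/10 + 64*3/10 + 81*3/10
= 583/10

583/10


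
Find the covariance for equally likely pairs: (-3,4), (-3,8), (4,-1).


E[X]=-2/3, E[Y]=11/3, E[XY]=-40/3
Cov(X,Y) = E[XY] - E[X]E[Y] = -40/3 + 2/3*11/3 = -98/9

-98/9


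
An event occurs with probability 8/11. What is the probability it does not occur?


P(A') = 1 - P(A) = 1 - 8/11 = 3/11

3/11


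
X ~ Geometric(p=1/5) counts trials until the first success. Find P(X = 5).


P(X=5) = (1-p)^4 * p = (4/5)^4 * 1/5
= 256/625 * 1/5 = 256/3125

256/3125


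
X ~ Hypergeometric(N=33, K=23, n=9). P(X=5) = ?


P(X=5) = C(23,5)*C(10,4) / C(33,9)
= 33649*210 / 38567100
= 7066290/38567100 = 21413/116870

21413/116870


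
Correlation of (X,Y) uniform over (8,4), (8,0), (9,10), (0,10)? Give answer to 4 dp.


Cov(X,Y) = -7.0000, Var(X) = 13.1875, Var(Y) = 18.0000
rho = Cov/(sqrt(VarX)*sqrt(VarY)) = -0.4543

-0.4543


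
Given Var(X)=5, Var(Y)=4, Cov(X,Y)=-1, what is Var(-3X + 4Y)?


Var(-3X + 4Y) = (-3)^2*Var(X) + 4^2*Var(Y) + 2*(-3)*4*Cov(X,Y)
= 9*5 + 16*4 - 24*(-1)
= 45 + 64 + 24 = 133

133


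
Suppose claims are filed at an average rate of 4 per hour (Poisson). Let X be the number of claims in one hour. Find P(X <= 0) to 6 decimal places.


P(X<=0) = e^(-4)*4^0/0!
≈ 0.0183156389
≈ 0.018316

0.018316


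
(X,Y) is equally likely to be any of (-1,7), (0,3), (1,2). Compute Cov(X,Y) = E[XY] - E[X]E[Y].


E[X]=0, E[Y]=4, E[XY]=-5/3
Cov(X,Y) = E[XY] - E[X]E[Y] = -5/3 - 0*4 = -5/3

-5/3


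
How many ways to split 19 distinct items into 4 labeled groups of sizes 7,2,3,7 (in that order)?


19! = 121645100408832000
Denominator: 7!=5040 * 2!=2 * 3!=6 * 7!=5040
Coefficient = 121645100408832000 / 304819200 = 399072960

399072960


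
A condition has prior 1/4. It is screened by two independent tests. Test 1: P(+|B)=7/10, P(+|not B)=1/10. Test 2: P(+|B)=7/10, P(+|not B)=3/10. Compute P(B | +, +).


After test 1: P(+) = 7/10*1/4 + 1/10*3/4 = 1/4
P(B|+) = (7/40)/(1/4) = 7/10
After test 2 (use post1 as new prior): P(+) = 7/10*7/10 + 3/10*3/10 = 29/50
P(B|+,+) = (49/100)/(29/50) = 49/58

49/58


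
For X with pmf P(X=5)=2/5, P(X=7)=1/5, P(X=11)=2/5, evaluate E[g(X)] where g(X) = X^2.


E[X^2] = sum(g(x)*P(x))
= 25*2/5 + 49*1/5 + 121*2/5
= 341/5

341/5


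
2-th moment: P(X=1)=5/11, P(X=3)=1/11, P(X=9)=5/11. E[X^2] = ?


E[X^2] = sum(x^2 * P(x))
= 1*5/11 + 9*1/11 + 81*5/11
= 419/11

419/11


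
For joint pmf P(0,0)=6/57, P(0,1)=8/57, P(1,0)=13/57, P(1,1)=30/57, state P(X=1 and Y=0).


Read from table: P(X=1, Y=0) = 13/57

13/57


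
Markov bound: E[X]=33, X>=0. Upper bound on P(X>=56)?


Markov: P(X >= a) <= E[X]/a
P(X >= 56) <= 33/56

33/56


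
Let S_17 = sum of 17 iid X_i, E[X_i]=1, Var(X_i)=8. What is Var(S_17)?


By independence, Var(S_n) = n*Var(X_1) = 17*8 = 136

136


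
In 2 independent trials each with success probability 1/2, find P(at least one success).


P(at least one) = 1 - P(none)
P(none) = (1 - 1/2)^2 = (1/2)^2 = 1/4
P(at least one) = 1 - 1/4 = 3/4

3/4


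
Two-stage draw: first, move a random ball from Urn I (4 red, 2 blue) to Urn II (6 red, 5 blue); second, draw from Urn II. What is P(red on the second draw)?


P(transfer red) = 4/6 = 2/3; P(transfer blue) = 1/3
If red transferred: Urn II has 7 red of 12, so P(red|red moved) = 7/12
If blue transferred: Urn II has 6 red of 12, so P(red|blue moved) = 1/2
By total probability: P(red) = 2/3*7/12 + 1/3*1/2 = 5/9

5/9


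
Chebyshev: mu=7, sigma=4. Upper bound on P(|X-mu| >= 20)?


k = 20/4 = 5
Chebyshev: P(|X-mu| >= k*sigma) <= 1/k^2 = 1/5^2 = 1/25

1/25


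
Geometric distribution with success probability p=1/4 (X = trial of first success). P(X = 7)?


P(X=7) = (1-p)^6 * p = (3/4)^6 * 1/4
= 729/4096 * 1/4 = 729/16384

729/16384


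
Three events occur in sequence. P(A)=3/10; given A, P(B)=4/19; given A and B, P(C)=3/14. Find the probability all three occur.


P(A∩B∩C) = P(A) * P(B|A) * P(C|A∩B)
= 3/10 * 4/19 * 3/14
= 6/95 * 3/14 = 9/665

9/665


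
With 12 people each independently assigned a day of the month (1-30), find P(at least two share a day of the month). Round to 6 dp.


P(all different) = prod((30-i)/30 for i=0..11) = 0.077959
P(at least one match) = 1 - 0.077959 = 0.922041

0.922041


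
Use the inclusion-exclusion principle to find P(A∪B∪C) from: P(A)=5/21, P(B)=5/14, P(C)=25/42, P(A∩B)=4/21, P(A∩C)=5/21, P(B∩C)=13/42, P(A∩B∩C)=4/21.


P(A∪B∪C) = P(A)+P(B)+P(C) - P(AB)-P(AC)-P(BC) + P(ABC)
= 5/21+5/14+25/42 - 4/21-5/21-13/42 + 4/21
= 9/14

9/14


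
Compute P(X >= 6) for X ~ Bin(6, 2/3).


P(X>=6) = P(X=6)
= 64/729
= 64/729

64/729


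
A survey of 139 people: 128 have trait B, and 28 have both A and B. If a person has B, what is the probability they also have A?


P(A|B) = P(A∩B)/P(B) = (28/139)/(128/139) = 28/128 = 7/32

7/32


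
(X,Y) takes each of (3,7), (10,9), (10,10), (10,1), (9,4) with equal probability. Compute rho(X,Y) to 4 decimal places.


Cov(X,Y) = -0.6800, Var(X) = 7.4400, Var(Y) = 10.9600
rho = Cov/(sqrt(VarX)*sqrt(VarY)) = -0.0753

-0.0753


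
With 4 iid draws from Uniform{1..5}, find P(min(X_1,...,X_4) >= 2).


P(min >= 2) = P(all X_i >= 2) = (P(X_1 >= 2))^4
= (4/5)^4 = 256/625

256/625


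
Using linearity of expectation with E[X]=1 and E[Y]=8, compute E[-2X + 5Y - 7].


E[-2X + 5Y - 7] = -2*E[X] + 5*E[Y] - 7
= (-2)*(1) + (5)*(8) + (-7)
= -2 + 40 - 7 = 31

31


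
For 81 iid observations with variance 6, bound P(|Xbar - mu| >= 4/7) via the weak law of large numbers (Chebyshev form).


Var(Xbar) = Var(X)/n = 6/81
Chebyshev: P(|Xbar-mu| >= 4/7) <= Var(Xbar)/(4/7)^2 = (2/27)/(16/49) = 49/216

49/216


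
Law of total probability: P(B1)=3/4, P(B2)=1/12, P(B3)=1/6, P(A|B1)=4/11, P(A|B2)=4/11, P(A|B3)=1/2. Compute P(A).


P(A) = P(A|B1)P(B1) + P(A|B2)P(B2) + P(A|B3)P(B3)
= 4/11*3/4 + 4/11*1/12 + 1/2*1/6
= 3/11 + 1/33 + 1/12 = 17/44

17/44


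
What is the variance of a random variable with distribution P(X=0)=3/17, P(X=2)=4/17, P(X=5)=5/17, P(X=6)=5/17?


E[X] = 63/17, E[X^2] = 321/17
Var(X) = E[X^2] - (E[X])^2 = 321/17 - (63/17)^2 = 1488/289

1488/289


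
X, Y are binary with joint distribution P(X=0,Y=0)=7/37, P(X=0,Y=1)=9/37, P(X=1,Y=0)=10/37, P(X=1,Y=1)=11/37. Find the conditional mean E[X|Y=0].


P(Y=0) = 17/37
E[X|Y=0] = (0*7 + 1*10)/17 = 10/17

10/17


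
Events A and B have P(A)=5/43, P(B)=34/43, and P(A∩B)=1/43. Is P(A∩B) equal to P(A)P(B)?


P(A)*P(B) = 5/43*34/43 = 170/1849
P(A∩B) = 1/43 != 170/1849, so not independent

No, A and B are not independent


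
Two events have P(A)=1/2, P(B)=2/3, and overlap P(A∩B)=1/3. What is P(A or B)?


P(A∪B) = P(A) + P(B) - P(A∩B)
= 1/2 + 2/3 - 1/3 = 5/6

5/6


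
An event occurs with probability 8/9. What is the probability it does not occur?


P(A') = 1 - P(A) = 1 - 8/9 = 1/9

1/9


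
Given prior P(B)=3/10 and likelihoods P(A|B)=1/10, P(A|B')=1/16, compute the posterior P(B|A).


P(A) = P(A|B)P(B) + P(A|B')P(B') = 1/10*3/10 + 1/16*7/10 = 59/800
P(B|A) = P(A|B)P(B)/P(A) = (3/100)/(59/800) = 24/59

24/59


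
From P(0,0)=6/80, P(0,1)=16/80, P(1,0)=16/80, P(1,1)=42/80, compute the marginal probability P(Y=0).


P(Y=0) = P(0,0)+P(1,0) = 6/80 + 16/80 = 22/80 = 11/40

11/40


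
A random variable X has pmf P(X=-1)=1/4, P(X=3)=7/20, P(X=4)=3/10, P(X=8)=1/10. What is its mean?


E[X] = sum(x * P(x))
= -1*1/4 + 3*7/20 + 4*3/10 + 8*1/10
= 14/5

14/5


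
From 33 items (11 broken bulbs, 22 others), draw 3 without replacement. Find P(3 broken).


P(X=3) = C(11,3)*C(22,0) / C(33,3)
= 165*1 / 5456
= 165/5456 = 15/496

15/496


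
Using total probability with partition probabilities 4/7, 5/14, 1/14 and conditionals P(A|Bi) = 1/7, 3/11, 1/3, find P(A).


P(A) = P(A|B1)P(B1) + P(A|B2)P(B2) + P(A|B3)P(B3)
= 1/7*4/7 + 3/11*5/14 + 1/3*1/14
= 4/49 + 15/154 + 1/42 = 328/1617

328/1617


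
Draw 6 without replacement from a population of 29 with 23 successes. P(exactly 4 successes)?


P(X=4) = C(23,4)*C(6,2) / C(29,6)
= 8855*15 / 475020
= 132825/475020 = 1265/4524

1265/4524


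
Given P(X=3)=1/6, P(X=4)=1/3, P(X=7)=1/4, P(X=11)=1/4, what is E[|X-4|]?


E[|X-4|] = sum(g(x)*P(x))
= 1*1/6 + 0*1/3 + 3*1/4 + 7*1/4
= 8/3

8/3


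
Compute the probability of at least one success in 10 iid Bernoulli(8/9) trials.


P(at least one) = 1 - P(none)
P(none) = (1 - 8/9)^10 = (1/9)^10 = 1/3486784401
P(at least one) = 1 - 1/3486784401 = 3486784400/3486784401

3486784400/3486784401


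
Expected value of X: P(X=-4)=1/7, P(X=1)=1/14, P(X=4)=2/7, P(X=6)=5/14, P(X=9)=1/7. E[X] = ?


E[X] = sum(x * P(x))
= -4*1/7 + 1*1/14 + 4*2/7 + 6*5/14 + 9*1/7
= 57/14

57/14


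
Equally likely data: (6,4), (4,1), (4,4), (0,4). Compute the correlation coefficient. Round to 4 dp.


Cov(X,Y) = -0.3750, Var(X) = 4.7500, Var(Y) = 1.6875
rho = Cov/(sqrt(VarX)*sqrt(VarY)) = -0.1325

-0.1325


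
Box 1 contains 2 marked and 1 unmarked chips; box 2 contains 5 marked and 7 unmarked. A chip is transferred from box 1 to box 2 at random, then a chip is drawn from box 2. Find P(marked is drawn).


P(transfer marked) = 2/3; P(transfer unmarked) = 1/3
If marked transferred: Urn II has 6 marked of 13, so P(marked|marked moved) = 6/13
If unmarked transferred: Urn II has 5 marked of 13, so P(marked|unmarked moved) = 5/13
By total probability: P(marked) = 2/3*6/13 + 1/3*5/13 = 17/39

17/39


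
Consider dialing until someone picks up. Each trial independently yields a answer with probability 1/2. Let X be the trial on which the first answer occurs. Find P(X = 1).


P(X=1) = (1-p)^0 * p = (1/2)^0 * 1/2
= 1 * 1/2 = 1/2

1/2


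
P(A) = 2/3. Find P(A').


P(A') = 1 - P(A) = 1 - 2/3 = 1/3

1/3


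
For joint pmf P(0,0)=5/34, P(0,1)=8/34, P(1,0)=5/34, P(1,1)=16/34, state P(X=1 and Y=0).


Read from table: P(X=1, Y=0) = 5/34

5/34


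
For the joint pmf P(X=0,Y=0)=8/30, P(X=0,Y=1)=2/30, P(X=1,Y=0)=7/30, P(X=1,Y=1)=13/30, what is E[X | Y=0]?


P(Y=0) = 15/30
E[X|Y=0] = (0*8 + 1*7)/15 = 7/15

7/15


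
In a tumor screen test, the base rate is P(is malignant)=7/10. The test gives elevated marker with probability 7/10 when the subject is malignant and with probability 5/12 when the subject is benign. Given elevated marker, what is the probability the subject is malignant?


P(A) = P(A|B)P(B) + P(A|B')P(B') = 7/10*7/10 + 5/12*3/10 = 123/200
P(B|A) = P(A|B)P(B)/P(A) = (49/100)/(123/200) = 98/123

98/123


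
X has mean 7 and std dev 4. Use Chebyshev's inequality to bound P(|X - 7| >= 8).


k = 8/4 = 2
Chebyshev: P(|X-mu| >= k*sigma) <= 1/k^2 = 1/2^2 = 1/4

1/4


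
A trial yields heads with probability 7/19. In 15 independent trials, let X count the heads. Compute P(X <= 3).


P(X<=3) = P(X=0) + P(X=1) + P(X=2) + P(X=3)
= 15407021574586368/15181127029874798299 + 134811438777630720/15181127029874798299 + 550480041675325440/15181127029874798299 + 1391491216457072640/15181127029874798299
= 2092189718484615168/15181127029874798299

2092189718484615168/15181127029874798299


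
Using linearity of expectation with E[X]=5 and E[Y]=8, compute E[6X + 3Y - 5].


E[6X + 3Y - 5] = 6*E[X] + 3*E[Y] - 5
= (6)*(5) + (3)*(8) + (-5)
= 30 + 24 - 5 = 49

49


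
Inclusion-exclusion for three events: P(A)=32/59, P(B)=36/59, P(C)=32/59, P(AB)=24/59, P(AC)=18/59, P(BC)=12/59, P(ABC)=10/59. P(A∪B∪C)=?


P(A∪B∪C) = P(A)+P(B)+P(C) - P(AB)-P(AC)-P(BC) + P(ABC)
= 32/59+36/59+32/59 - 24/59-18/59-12/59 + 10/59
= 56/59

56/59


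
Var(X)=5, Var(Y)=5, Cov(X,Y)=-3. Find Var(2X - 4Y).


Var(2X - 4Y) = 2^2*Var(X) + (-4)^2*Var(Y) + 2*2*(-4)*Cov(X,Y)
= 4*5 + 16*5 - 16*(-3)
= 20 + 80 + 48 = 148

148


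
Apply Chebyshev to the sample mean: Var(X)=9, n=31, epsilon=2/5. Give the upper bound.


Var(Xbar) = Var(X)/n = 9/31
Chebyshev: P(|Xbar-mu| >= 2/5) <= Var(Xbar)/(2/5)^2 = (9/31)/(4/25) = 225/124
Bound exceeds 1, so trivial bound: 1

1


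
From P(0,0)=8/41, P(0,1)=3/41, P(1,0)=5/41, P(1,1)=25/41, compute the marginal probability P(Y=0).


P(Y=0) = P(0,0)+P(1,0) = 8/41 + 5/41 = 13/41

13/41


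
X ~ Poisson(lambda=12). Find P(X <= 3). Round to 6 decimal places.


P(X<=3) = e^(-12)*12^0/0! + e^(-12)*12^1/1! + e^(-12)*12^2/2! + e^(-12)*12^3/3!
≈ 0.0000061442 + 0.0000737305 + 0.0004423833 + 0.0017695332
= 0.0022917912
≈ 0.002292

0.002292


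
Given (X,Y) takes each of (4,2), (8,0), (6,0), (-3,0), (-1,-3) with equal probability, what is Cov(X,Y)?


E[X]=14/5, E[Y]=-1/5, E[XY]=11/5
Cov(X,Y) = E[XY] - E[X]E[Y] = 11/5 - 14/5*-1/5 = 69/25

69/25


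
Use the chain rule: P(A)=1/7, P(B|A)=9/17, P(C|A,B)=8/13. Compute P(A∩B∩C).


P(A∩B∩C) = P(A) * P(B|A) * P(C|A∩B)
= 1/7 * 9/17 * 8/13
= 9/119 * 8/13 = 72/1547

72/1547


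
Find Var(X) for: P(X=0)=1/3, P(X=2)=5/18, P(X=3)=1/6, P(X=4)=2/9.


E[X] = 35/18, E[X^2] = 37/6
Var(X) = E[X^2] - (E[X])^2 = 37/6 - (35/18)^2 = 773/324

773/324


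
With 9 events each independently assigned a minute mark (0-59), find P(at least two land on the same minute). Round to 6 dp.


P(all different) = prod((60-i)/60 for i=0..8) = 0.532315
P(at least one match) = 1 - 0.532315 = 0.467685

0.467685


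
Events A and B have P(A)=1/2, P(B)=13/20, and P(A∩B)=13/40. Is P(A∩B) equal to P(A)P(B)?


P(A)*P(B) = 1/2*13/20 = 13/40
P(A∩B) = 13/40, which equals P(A)P(B), so independent

Yes, A and B are independent


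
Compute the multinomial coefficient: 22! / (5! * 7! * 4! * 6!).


22! = 1124000727777607680000
Denominator: 5!=120 * 7!=5040 * 4!=24 * 6!=720
Coefficient = 1124000727777607680000 / 10450944000 = 107550162720

107550162720


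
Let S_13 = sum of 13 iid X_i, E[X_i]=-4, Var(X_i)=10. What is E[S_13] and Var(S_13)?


E[S_n] = n*mu = 13*-4 = -52
Var(S_n) = n*sigma^2 = 13*10 = 130

E[S_13]=-52, Var(S_13)=130


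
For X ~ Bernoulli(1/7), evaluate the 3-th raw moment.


For Bernoulli: X in {0,1}
E[X^3] = 0^3*(1-1/7) + 1^3*1/7 = 1/7

1/7


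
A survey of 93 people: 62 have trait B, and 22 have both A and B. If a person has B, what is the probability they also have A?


P(A|B) = P(A∩B)/P(B) = (22/93)/(62/93) = 22/62 = 11/31

11/31


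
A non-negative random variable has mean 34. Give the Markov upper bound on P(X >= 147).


Markov: P(X >= a) <= E[X]/a
P(X >= 147) <= 34/147

34/147


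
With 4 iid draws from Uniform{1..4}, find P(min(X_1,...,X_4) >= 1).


P(min >= 1) = P(all X_i >= 1) = (P(X_1 >= 1))^4
= (4/4)^4 = 1^4 = 1

1


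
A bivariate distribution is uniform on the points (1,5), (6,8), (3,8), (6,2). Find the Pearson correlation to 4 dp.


Cov(X,Y) = -0.7500, Var(X) = 4.5000, Var(Y) = 6.1875
rho = Cov/(sqrt(VarX)*sqrt(VarY)) = -0.1421

-0.1421


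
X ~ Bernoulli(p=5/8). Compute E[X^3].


For Bernoulli: X in {0,1}
E[X^3] = 0^3*(1-5/8) + 1^3*5/8 = 5/8

5/8


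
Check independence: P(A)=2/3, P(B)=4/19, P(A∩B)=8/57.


P(A)*P(B) = 2/3*4/19 = 8/57
P(A∩B) = 8/57, which equals P(A)P(B), so independent

Yes, A and B are independent


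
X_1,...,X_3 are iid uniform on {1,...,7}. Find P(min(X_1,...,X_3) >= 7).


P(min >= 7) = P(all X_i >= 7) = (P(X_1 >= 7))^3
= (1/7)^3 = 1/343

1/343


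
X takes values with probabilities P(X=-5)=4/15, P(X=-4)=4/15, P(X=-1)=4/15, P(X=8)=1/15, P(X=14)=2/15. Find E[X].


E[X] = sum(x * P(x))
= -5*4/15 - 4*4/15 - 1*4/15 + 8*1/15 + 14*2/15
= -4/15

-4/15


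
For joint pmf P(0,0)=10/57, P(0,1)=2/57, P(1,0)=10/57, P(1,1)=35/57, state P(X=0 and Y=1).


Read from table: P(X=0, Y=1) = 2/57

2/57


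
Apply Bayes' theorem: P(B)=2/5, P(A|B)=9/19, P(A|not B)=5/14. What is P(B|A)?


P(A) = P(A|B)P(B) + P(A|B')P(B') = 9/19*2/5 + 5/14*3/5 = 537/1330
P(B|A) = P(A|B)P(B)/P(A) = (18/95)/(537/1330) = 84/179

84/179


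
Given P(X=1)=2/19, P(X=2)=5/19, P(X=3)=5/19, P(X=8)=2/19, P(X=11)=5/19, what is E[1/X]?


E[1/X] = sum(g(x)*P(x))
= 1*2/19 + 1/2*5/19 + 1/3*5/19 + 1/8*2/19 + 1/11*5/19
= 907/2508

907/2508


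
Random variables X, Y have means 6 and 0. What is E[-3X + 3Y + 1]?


E[-3X + 3Y + 1] = -3*E[X] + 3*E[Y] + 1
= (-3)*(6) + (3)*(0) + (1)
= -18 + 0 + 1 = -17

-17


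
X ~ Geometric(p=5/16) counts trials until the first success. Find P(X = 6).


P(X=6) = (1-p)^5 * p = (11/16)^5 * 5/16
= 161051/1048576 * 5/16 = 805255/16777216

805255/16777216


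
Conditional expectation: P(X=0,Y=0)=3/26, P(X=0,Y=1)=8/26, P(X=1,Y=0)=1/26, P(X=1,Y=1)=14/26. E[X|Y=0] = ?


P(Y=0) = 4/26
E[X|Y=0] = (0*3 + 1*1)/4 = 1/4

1/4


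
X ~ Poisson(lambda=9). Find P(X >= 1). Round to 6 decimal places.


P(X>=1) = 1 - P(X<=0) = 1 - (e^(-9)*9^0/0!)
≈ 1 - 0.0001234098 = 0.9998765902
≈ 0.999877

0.999877


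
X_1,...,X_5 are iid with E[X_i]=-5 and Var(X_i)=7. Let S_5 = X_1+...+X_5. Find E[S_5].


E[S_n] = n*E[X_1] = 5*-5 = -25

-25


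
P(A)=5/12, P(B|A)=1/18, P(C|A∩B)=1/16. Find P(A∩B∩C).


P(A∩B∩C) = P(A) * P(B|A) * P(C|A∩B)
= 5/12 * 1/18 * 1/16
= 5/216 * 1/16 = 5/3456

5/3456


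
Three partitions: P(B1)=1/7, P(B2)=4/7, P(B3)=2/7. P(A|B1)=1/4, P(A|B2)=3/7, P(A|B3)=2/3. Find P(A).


P(A) = P(A|B1)P(B1) + P(A|B2)P(B2) + P(A|B3)P(B3)
= 1/4*1/7 + 3/7*4/7 + 2/3*2/7
= 1/28 + 12/49 + 4/21 = 277/588

277/588


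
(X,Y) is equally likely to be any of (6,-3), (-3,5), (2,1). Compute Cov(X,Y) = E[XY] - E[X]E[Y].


E[X]=5/3, E[Y]=1, E[XY]=-31/3
Cov(X,Y) = E[XY] - E[X]E[Y] = -31/3 - 5/3*1 = -12

-12


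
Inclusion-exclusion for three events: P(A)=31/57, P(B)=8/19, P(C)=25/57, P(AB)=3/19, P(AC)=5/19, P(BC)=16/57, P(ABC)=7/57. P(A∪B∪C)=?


P(A∪B∪C) = P(A)+P(B)+P(C) - P(AB)-P(AC)-P(BC) + P(ABC)
= 31/57+8/19+25/57 - 3/19-5/19-16/57 + 7/57
= 47/57

47/57


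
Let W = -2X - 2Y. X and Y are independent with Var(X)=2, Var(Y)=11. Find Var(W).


Independence => Cov(X,Y)=0
Var(-2X - 2Y) = (-2)^2*Var(X) + (-2)^2*Var(Y)
= 4*2 + 4*11 = 52

52


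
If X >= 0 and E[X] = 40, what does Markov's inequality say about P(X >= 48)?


Markov: P(X >= a) <= E[X]/a
P(X >= 48) <= 40/48 = 5/6

5/6


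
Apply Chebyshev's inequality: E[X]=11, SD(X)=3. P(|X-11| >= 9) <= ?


k = 9/3 = 3
Chebyshev: P(|X-mu| >= k*sigma) <= 1/k^2 = 1/3^2 = 1/9

1/9


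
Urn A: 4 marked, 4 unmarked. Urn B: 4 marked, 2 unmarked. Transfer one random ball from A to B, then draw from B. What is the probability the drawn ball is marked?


P(transfer marked) = 4/8 = 1/2; P(transfer unmarked) = 1/2
If marked transferred: Urn II has 5 marked of 7, so P(marked|marked moved) = 5/7
If unmarked transferred: Urn II has 4 marked of 7, so P(marked|unmarked moved) = 4/7
By total probability: P(marked) = 1/2*5/7 + 1/2*4/7 = 9/14

9/14


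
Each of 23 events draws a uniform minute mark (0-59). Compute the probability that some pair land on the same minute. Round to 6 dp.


P(all different) = prod((60-i)/60 for i=0..22) = 0.007655
P(at least one match) = 1 - 0.007655 = 0.992345

0.992345


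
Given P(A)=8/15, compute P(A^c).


P(A') = 1 - P(A) = 1 - 8/15 = 7/15

7/15


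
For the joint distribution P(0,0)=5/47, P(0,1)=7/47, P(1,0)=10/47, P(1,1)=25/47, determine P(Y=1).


P(Y=1) = P(0,1)+P(1,1) = 7/47 + 25/47 = 32/47

32/47


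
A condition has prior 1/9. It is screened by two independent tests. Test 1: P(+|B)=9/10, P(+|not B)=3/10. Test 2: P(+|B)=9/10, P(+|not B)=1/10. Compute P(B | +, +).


After test 1: P(+) = 9/10*1/9 + 3/10*8/9 = 11/30
P(B|+) = (1/10)/(11/30) = 3/11
After test 2 (use post1 as new prior): P(+) = 9/10*3/11 + 1/10*8/11 = 7/22
P(B|+,+) = (27/110)/(7/22) = 27/35

27/35


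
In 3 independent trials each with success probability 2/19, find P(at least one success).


P(at least one) = 1 - P(none)
P(none) = (1 - 2/19)^3 = (17/19)^3 = 4913/6859
P(at least one) = 1 - 4913/6859 = 1946/6859

1946/6859


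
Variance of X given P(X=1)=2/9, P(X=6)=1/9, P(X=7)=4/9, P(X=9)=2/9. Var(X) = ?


E[X] = 6, E[X^2] = 44
Var(X) = E[X^2] - (E[X])^2 = 44 - (6)^2 = 8

8


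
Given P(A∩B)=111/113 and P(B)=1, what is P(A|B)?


P(A|B) = P(A∩B)/P(B) = (111/113)/(113/113) = 111/113

111/113


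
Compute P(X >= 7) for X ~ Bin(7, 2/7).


P(X>=7) = P(X=7)
= 128/823543
= 128/823543

128/823543


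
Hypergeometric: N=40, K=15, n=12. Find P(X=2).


P(X=2) = C(15,2)*C(25,10) / C(40,12)
= 105*3268760 / 5586853480
= 343219800/5586853480 = 26565/432419

26565/432419


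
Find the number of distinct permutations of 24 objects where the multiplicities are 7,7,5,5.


24! = 620448401733239439360000
Denominator: 7!=5040 * 7!=5040 * 5!=120 * 5!=120
Coefficient = 620448401733239439360000 / 365783040000 = 1696219709184

1696219709184


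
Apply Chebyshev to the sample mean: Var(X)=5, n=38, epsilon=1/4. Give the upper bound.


Var(Xbar) = Var(X)/n = 5/38
Chebyshev: P(|Xbar-mu| >= 1/4) <= Var(Xbar)/(1/4)^2 = (5/38)/(1/16) = 40/19
Bound exceeds 1, so trivial bound: 1

1


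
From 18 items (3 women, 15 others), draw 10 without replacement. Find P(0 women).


P(X=0) = C(3,0)*C(15,10) / C(18,10)
= 1*3003 / 43758
= 3003/43758 = 7/102

7/102


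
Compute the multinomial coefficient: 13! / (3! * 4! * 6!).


13! = 6227020800
Denominator: 3!=6 * 4!=24 * 6!=720
Coefficient = 6227020800 / 103680 = 60060

60060


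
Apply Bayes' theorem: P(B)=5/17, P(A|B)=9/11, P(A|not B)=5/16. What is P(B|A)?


P(A) = P(A|B)P(B) + P(A|B')P(B') = 9/11*5/17 + 5/16*12/17 = 345/748
P(B|A) = P(A|B)P(B)/P(A) = (45/187)/(345/748) = 12/23

12/23


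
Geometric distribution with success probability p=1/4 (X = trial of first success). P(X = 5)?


P(X=5) = (1-p)^4 * p = (3/4)^4 * 1/4
= 81/256 * 1/4 = 81/1024

81/1024


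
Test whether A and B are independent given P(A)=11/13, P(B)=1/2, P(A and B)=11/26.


P(A)*P(B) = 11/13*1/2 = 11/26
P(A∩B) = 11/26, which equals P(A)P(B), so independent

Yes, A and B are independent


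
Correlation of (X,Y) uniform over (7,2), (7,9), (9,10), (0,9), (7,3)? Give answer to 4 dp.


Cov(X,Y) = -2.0000, Var(X) = 9.6000, Var(Y) = 11.4400
rho = Cov/(sqrt(VarX)*sqrt(VarY)) = -0.1908

-0.1908


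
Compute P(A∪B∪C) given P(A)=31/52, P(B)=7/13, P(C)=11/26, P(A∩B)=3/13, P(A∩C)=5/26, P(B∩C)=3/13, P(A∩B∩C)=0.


P(A∪B∪C) = P(A)+P(B)+P(C) - P(AB)-P(AC)-P(BC) + P(ABC)
= 31/52+7/13+11/26 - 3/13-5/26-3/13 + 0
= 47/52

47/52


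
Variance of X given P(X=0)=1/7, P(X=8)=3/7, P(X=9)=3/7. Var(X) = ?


E[X] = 51/7, E[X^2] = 435/7
Var(X) = E[X^2] - (E[X])^2 = 435/7 - (51/7)^2 = 444/49

444/49


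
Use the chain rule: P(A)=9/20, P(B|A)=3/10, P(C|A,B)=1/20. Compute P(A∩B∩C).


P(A∩B∩C) = P(A) * P(B|A) * P(C|A∩B)
= 9/20 * 3/10 * 1/20
= 27/200 * 1/20 = 27/4000

27/4000


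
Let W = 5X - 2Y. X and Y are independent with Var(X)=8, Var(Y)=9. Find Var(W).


Independence => Cov(X,Y)=0
Var(5X - 2Y) = 5^2*Var(X) + (-2)^2*Var(Y)
= 25*8 + 4*9 = 236

236


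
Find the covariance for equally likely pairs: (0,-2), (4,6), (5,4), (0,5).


E[X]=9/4, E[Y]=13/4, E[XY]=11
Cov(X,Y) = E[XY] - E[X]E[Y] = 11 - 9/4*13/4 = 59/16

59/16


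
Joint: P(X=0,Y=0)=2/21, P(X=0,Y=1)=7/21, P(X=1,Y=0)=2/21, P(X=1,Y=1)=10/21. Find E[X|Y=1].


P(Y=1) = 17/21
E[X|Y=1] = (0*7 + 1*10)/17 = 10/17

10/17


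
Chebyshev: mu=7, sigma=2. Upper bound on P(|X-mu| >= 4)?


k = 4/2 = 2
Chebyshev: P(|X-mu| >= k*sigma) <= 1/k^2 = 1/2^2 = 1/4

1/4


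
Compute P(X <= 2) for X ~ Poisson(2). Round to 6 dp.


P(X<=2) = e^(-2)*2^0/0! + e^(-2)*2^1/1! + e^(-2)*2^2/2!
≈ 0.1353352832 + 0.2706705665 + 0.2706705665
= 0.6766764162
≈ 0.676676

0.676676


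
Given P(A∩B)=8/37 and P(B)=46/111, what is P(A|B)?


P(A|B) = P(A∩B)/P(B) = (24/111)/(46/111) = 24/46 = 12/23

12/23


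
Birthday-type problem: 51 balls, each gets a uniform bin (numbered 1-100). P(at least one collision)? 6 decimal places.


P(all different) = prod((100-i)/100 for i=0..50) = 0.000000
P(at least one match) = 1 - 0.000000 = 1.000000

1.000000


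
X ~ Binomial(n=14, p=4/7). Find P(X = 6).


P(X=6) = C(14,6) * p^6 * (1-p)^8
= 3003 * 4096/117649 * 6561/5764801
= 11528884224/96889010407

11528884224/96889010407


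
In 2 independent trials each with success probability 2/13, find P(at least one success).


P(at least one) = 1 - P(none)
P(none) = (1 - 2/13)^2 = (11/13)^2 = 121/169
P(at least one) = 1 - 121/169 = 48/169

48/169


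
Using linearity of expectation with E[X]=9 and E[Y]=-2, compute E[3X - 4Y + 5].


E[3X - 4Y + 5] = 3*E[X] - 4*E[Y] + 5
= (3)*(9) + (-4)*(-2) + (5)
= 27 + 8 + 5 = 40

40


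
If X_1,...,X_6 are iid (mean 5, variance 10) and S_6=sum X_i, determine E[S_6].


E[S_n] = n*E[X_1] = 6*5 = 30

30


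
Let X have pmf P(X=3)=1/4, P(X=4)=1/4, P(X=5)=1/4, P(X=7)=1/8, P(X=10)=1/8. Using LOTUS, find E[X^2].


E[X^2] = sum(g(x)*P(x))
= 9*1/4 + 16*1/4 + 25*1/4 + 49*1/8 + 100*1/8
= 249/8

249/8


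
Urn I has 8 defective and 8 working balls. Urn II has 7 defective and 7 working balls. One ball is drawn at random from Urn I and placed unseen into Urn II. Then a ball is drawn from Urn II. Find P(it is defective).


P(transfer defective) = 8/16 = 1/2; P(transfer working) = 1/2
If defective transferred: Urn II has 8 defective of 15, so P(defective|defective moved) = 8/15
If working transferred: Urn II has 7 defective of 15, so P(defective|working moved) = 7/15
By total probability: P(defective) = 1/2*8/15 + 1/2*7/15 = 1/2

1/2


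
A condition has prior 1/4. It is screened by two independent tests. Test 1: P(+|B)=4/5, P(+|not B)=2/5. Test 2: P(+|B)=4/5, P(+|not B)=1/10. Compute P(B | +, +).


After test 1: P(+) = 4/5*1/4 + 2/5*3/4 = 1/2
P(B|+) = (1/5)/(1/2) = 2/5
After test 2 (use post1 as new prior): P(+) = 4/5*2/5 + 1/10*3/5 = 19/50
P(B|+,+) = (8/25)/(19/50) = 16/19

16/19


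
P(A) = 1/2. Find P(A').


P(A') = 1 - P(A) = 1 - 1/2 = 1/2

1/2


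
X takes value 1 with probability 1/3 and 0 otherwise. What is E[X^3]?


For Bernoulli: X in {0,1}
E[X^3] = 0^3*(1-1/3) + 1^3*1/3 = 1/3

1/3


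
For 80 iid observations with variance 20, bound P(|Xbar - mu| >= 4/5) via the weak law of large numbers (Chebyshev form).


Var(Xbar) = Var(X)/n = 20/80
Chebyshev: P(|Xbar-mu| >= 4/5) <= Var(Xbar)/(4/5)^2 = (1/4)/(16/25) = 25/64

25/64


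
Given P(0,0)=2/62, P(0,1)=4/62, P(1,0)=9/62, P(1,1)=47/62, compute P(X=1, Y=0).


Read from table: P(X=1, Y=0) = 9/62

9/62


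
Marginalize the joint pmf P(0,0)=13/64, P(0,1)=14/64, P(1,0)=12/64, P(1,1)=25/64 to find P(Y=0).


P(Y=0) = P(0,0)+P(1,0) = 13/64 + 12/64 = 25/64

25/64


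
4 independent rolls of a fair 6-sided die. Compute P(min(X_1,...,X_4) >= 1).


P(min >= 1) = P(all X_i >= 1) = (P(X_1 >= 1))^4
= (6/6)^4 = 1^4 = 1

1


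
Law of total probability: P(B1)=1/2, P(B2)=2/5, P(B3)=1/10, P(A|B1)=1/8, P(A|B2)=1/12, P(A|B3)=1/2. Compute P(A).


P(A) = P(A|B1)P(B1) + P(A|B2)P(B2) + P(A|B3)P(B3)
= 1/8*1/2 + 1/12*2/5 + 1/2*1/10
= 1/16 + 1/30 + 1/20 = 7/48

7/48


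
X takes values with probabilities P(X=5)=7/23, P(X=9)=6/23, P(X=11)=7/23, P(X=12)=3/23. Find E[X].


E[X] = sum(x * P(x))
= 5*7/23 + 9*6/23 + 11*7/23 + 12*3/23
= 202/23

202/23


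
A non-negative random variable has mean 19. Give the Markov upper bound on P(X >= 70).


Markov: P(X >= a) <= E[X]/a
P(X >= 70) <= 19/70

19/70


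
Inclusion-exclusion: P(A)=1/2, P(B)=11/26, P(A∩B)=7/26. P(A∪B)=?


P(A∪B) = P(A) + P(B) - P(A∩B)
= 1/2 + 11/26 - 7/26 = 17/26

17/26


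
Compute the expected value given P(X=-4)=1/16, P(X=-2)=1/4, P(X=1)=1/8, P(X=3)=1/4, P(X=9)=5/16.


E[X] = sum(x * P(x))
= -4*1/16 - 2*1/4 + 1*1/8 + 3*1/4 + 9*5/16
= 47/16

47/16


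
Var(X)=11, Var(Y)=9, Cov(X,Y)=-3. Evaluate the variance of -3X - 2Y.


Var(-3X - 2Y) = (-3)^2*Var(X) + (-2)^2*Var(Y) + 2*(-3)*(-2)*Cov(X,Y)
= 9*11 + 4*9 + 12*(-3)
= 99 + 36 - 36 = 99

99


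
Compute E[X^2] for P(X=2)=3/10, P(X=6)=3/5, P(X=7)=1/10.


E[X^2] = sum(g(x)*P(x))
= 4*3/10 + 36*3/5 + 49*1/10
= 277/10

277/10


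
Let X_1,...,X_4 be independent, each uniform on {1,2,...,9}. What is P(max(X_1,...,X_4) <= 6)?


P(max <= 6) = P(all X_i <= 6) = (P(X_1 <= 6))^4
= (6/9)^4 = (2/3)^4 = 16/81

16/81


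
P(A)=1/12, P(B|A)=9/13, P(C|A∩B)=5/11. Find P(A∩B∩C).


P(A∩B∩C) = P(A) * P(B|A) * P(C|A∩B)
= 1/12 * 9/13 * 5/11
= 3/52 * 5/11 = 15/572

15/572


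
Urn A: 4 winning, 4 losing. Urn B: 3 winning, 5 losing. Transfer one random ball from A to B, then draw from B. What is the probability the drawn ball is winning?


P(transfer winning) = 4/8 = 1/2; P(transfer losing) = 1/2
If winning transferred: Urn II has 4 winning of 9, so P(winning|winning moved) = 4/9
If losing transferred: Urn II has 3 winning of 9, so P(winning|losing moved) = 1/3
By total probability: P(winning) = 1/2*4/9 + 1/2*1/3 = 7/18

7/18


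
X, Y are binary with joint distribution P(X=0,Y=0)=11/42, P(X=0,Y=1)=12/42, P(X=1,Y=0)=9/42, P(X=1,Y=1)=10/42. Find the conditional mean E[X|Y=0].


P(Y=0) = 20/42
E[X|Y=0] = (0*11 + 1*9)/20 = 9/20

9/20


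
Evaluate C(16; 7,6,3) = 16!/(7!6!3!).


16! = 20922789888000
Denominator: 7!=5040 * 6!=720 * 3!=6
Coefficient = 20922789888000 / 21772800 = 960960

960960


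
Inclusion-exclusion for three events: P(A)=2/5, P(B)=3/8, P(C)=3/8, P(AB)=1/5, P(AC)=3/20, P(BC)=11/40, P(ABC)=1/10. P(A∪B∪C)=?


P(A∪B∪C) = P(A)+P(B)+P(C) - P(AB)-P(AC)-P(BC) + P(ABC)
= 2/5+3/8+3/8 - 1/5-3/20-11/40 + 1/10
= 5/8

5/8


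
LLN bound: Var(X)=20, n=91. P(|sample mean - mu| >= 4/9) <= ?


Var(Xbar) = Var(X)/n = 20/91
Chebyshev: P(|Xbar-mu| >= 4/9) <= Var(Xbar)/(4/9)^2 = (20/91)/(16/81) = 405/364
Bound exceeds 1, so trivial bound: 1

1


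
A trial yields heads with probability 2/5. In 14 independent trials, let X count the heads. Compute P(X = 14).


P(X=14) = C(14,14) * p^14 * (1-p)^0
= 1 * 16384/6103515625 * 1
= 16384/6103515625

16384/6103515625


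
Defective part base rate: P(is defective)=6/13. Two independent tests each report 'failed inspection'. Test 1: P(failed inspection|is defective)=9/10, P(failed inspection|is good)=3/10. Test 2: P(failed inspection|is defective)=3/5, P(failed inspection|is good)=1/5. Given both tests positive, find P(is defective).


After test 1: P(+) = 9/10*6/13 + 3/10*7/13 = 15/26
P(B|+) = (27/65)/(15/26) = 18/25
After test 2 (use post1 as new prior): P(+) = 3/5*18/25 + 1/5*7/25 = 61/125
P(B|+,+) = (54/125)/(61/125) = 54/61

54/61


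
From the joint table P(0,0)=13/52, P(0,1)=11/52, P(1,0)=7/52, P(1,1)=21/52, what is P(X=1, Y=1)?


Read from table: P(X=1, Y=1) = 21/52

21/52


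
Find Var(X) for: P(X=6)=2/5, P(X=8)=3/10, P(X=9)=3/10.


E[X] = 15/2, E[X^2] = 579/10
Var(X) = E[X^2] - (E[X])^2 = 579/10 - (15/2)^2 = 33/20

33/20


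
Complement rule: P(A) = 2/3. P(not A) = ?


P(A') = 1 - P(A) = 1 - 2/3 = 1/3

1/3


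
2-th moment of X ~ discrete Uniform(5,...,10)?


E[X^2] = (1/6) * sum(x^2 for x=5..10)
= 355/6

355/6


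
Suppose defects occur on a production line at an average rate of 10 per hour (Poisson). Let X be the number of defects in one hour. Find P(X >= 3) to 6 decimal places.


P(X>=3) = 1 - P(X<=2) = 1 - (e^(-10)*10^0/0! + e^(-10)*10^1/1! + e^(-10)*10^2/2!)
≈ 1 - (0.0000453999 + 0.0004539993 + 0.0022699965)
= 1 - 0.0027693957 = 0.9972306043
≈ 0.997231

0.997231


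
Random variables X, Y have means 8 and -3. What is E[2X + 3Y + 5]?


E[2X + 3Y + 5] = 2*E[X] + 3*E[Y] + 5
= (2)*(8) + (3)*(-3) + (5)
= 16 - 9 + 5 = 12

12


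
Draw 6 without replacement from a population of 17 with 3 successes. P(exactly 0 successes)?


P(X=0) = C(3,0)*C(14,6) / C(17,6)
= 1*3003 / 12376
= 3003/12376 = 33/136

33/136


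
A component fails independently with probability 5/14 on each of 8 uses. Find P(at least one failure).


P(at least one) = 1 - P(none)
P(none) = (1 - 5/14)^8 = (9/14)^8 = 43046721/1475789056
P(at least one) = 1 - 43046721/1475789056 = 1432742335/1475789056

1432742335/1475789056


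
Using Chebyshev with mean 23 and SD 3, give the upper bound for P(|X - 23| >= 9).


k = 9/3 = 3
Chebyshev: P(|X-mu| >= k*sigma) <= 1/k^2 = 1/3^2 = 1/9

1/9


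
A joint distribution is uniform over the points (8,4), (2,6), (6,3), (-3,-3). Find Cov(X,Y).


E[X]=13/4, E[Y]=5/2, E[XY]=71/4
Cov(X,Y) = E[XY] - E[X]E[Y] = 71/4 - 13/4*5/2 = 77/8

77/8


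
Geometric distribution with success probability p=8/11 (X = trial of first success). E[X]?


For geometric (trials until first success), E[X] = 1/p = 1/(8/11) = 11/8

11/8


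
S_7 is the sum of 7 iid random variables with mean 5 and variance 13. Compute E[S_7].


E[S_n] = n*E[X_1] = 7*5 = 35

35


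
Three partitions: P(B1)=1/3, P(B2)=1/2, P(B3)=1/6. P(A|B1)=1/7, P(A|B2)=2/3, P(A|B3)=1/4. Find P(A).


P(A) = P(A|B1)P(B1) + P(A|B2)P(B2) + P(A|B3)P(B3)
= 1/7*1/3 + 2/3*1/2 + 1/4*1/6
= 1/21 + 1/3 + 1/24 = 71/168

71/168


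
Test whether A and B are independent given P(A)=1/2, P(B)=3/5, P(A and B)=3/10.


P(A)*P(B) = 1/2*3/5 = 3/10
P(A∩B) = 3/10, which equals P(A)P(B), so independent

Yes, A and B are independent


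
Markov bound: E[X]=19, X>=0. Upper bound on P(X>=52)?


Markov: P(X >= a) <= E[X]/a
P(X >= 52) <= 19/52

19/52


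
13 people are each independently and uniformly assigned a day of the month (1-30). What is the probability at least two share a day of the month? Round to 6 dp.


P(all different) = prod((30-i)/30 for i=0..12) = 0.046775
P(at least one match) = 1 - 0.046775 = 0.953225

0.953225


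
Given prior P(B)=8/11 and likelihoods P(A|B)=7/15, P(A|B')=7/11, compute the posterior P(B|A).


P(A) = P(A|B)P(B) + P(A|B')P(B') = 7/15*8/11 + 7/11*3/11 = 931/1815
P(B|A) = P(A|B)P(B)/P(A) = (56/165)/(931/1815) = 88/133

88/133


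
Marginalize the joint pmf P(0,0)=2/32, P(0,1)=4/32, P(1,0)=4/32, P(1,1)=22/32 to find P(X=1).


P(X=1) = P(1,0)+P(1,1) = 4/32 + 22/32 = 26/32 = 13/16

13/16


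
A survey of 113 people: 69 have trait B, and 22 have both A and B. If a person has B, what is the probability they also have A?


P(A|B) = P(A∩B)/P(B) = (22/113)/(69/113) = 22/69

22/69


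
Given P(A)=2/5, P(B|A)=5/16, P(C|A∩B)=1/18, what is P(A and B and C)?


P(A∩B∩C) = P(A) * P(B|A) * P(C|A∩B)
= 2/5 * 5/16 * 1/18
= 1/8 * 1/18 = 1/144

1/144
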